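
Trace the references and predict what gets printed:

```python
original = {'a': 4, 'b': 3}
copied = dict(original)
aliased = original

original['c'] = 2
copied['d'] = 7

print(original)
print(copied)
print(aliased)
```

Key concept: dict() creates copy, assignment creates alias.
Step by step:
`original = {'a': 4, 'b': 3}` → original = {'a': 4, 'b': 3}
`copied = dict(original)` → copied = {'a': 4, 'b': 3}
`aliased = original` → aliased = {'a': 4, 'b': 3} (same object as original)
`original['c'] = 2` → original = {'a': 4, 'b': 3, 'c': 2} (same object as aliased); aliased = {'a': 4, 'b': 3, 'c': 2} (same object as original)
`copied['d'] = 7` → copied = {'a': 4, 'b': 3, 'd': 7}
`print(original)` → prints {'a': 4, 'b': 3, 'c': 2}
`print(copied)` → prints {'a': 4, 'b': 3, 'd': 7}
`print(aliased)` → prints {'a': 4, 'b': 3, 'c': 2}

Answer:
{'a': 4, 'b': 3, 'c': 2}
{'a': 4, 'b': 3, 'd': 7}
{'a': 4, 'b': 3, 'c': 2}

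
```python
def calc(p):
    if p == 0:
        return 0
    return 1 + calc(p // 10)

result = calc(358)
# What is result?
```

Count of digits of 358: 3

Answer: 3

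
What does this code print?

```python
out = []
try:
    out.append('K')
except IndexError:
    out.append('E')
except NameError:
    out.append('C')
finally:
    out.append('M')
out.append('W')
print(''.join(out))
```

Execution trace: 'K' (try body, no exception) → 'M' (finally) → 'W' (after the try/except). Output: KMW

Answer: KMW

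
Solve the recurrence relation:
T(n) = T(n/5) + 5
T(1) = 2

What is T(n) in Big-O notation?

Each step divides n by 5 and adds 5. After log_5(n) steps we reach T(1)=2. So T(n) = 5·log_5(n) + 2 = O(log n).

Answer: O(log n)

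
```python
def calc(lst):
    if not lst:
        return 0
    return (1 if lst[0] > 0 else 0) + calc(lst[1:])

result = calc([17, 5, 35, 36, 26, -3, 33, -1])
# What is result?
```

Count of positive elements in [17, 5, 35, 36, 26, -3, 33, -1] = 6

Answer: 6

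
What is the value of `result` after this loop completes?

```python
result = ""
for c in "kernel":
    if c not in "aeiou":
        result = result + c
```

Remove vowels from 'kernel'
`result` takes the values: "" → "k" → "kr" → "krn" → "krnl"

Answer: "krnl"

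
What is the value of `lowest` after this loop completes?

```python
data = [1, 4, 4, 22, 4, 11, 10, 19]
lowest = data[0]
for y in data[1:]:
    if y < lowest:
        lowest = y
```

Minimum of [1, 4, 4, 22, 4, 11, 10, 19]
`lowest` takes the values: 1

Answer: 1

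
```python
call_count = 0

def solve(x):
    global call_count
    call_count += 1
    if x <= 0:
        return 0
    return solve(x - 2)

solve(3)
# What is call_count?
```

Linear recursion stepping by 2: 3 calls from x=3 down to ≤0.

Answer: 3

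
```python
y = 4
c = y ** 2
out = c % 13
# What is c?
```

Trace:
`y = 4` → y = 4
`c = y ** 2` → c = 16
`out = c % 13` → out = 3
So c = 16

Answer: 16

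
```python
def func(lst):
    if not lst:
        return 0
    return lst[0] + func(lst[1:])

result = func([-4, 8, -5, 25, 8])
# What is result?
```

(-4) + 8 + (-5) + 25 + 8 + 0 = 32

Answer: 32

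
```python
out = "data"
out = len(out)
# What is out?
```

Trace:
`out = "data"` → out = 'data'
`out = len(out)` → out = 4
So out = 4

Answer: 4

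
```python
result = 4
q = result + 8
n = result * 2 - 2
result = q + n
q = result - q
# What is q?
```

Trace:
`result = 4` → result = 4
`q = result + 8` → q = 12
`n = result * 2 - 2` → n = 6
`result = q + n` → result = 18
`q = result - q` → q = 6
So q = 6

Answer: 6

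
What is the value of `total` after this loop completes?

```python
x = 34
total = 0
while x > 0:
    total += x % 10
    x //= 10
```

Sum digits of 34
`total` takes the values: 0 → 4 → 7

Answer: 7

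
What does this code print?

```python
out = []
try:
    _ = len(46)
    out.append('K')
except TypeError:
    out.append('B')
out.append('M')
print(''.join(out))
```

Execution trace: 'B' (except TypeError) → 'M' (after the try/except). Output: BM

Answer: BM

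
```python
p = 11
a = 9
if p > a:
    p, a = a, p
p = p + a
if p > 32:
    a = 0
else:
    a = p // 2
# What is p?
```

Trace:
`p = 11` → p = 11
`a = 9` → a = 9
`if p > a: ...` → p > a is True → p = 9; a = 11
`p = p + a` → p = 20
`if p > 32: ...` → p > 32 is False, take else branch → a = 10
So p = 20

Answer: 20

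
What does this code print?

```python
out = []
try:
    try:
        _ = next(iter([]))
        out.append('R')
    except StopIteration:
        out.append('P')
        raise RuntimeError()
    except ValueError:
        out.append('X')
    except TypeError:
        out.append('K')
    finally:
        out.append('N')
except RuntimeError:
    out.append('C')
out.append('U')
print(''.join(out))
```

Execution trace: 'P' (except StopIteration) → 'N' (finally) → 'C' (outer except RuntimeError) → 'U' (after the try/except). Output: PNCU

Answer: PNCU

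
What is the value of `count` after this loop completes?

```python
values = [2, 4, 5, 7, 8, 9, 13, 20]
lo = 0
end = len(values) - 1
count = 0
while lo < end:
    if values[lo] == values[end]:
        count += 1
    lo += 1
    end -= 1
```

Count matching pairs from ends
`count` takes the values: 0

Answer: 0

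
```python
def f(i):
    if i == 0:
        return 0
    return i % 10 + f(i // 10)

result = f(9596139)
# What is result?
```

Sum of digits of 9596139: 9 + 3 + 1 + 6 + 9 + 5 + 9 = 42

Answer: 42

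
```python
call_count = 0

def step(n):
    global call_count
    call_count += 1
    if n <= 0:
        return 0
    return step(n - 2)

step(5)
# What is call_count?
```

Linear recursion stepping by 2: 4 calls from n=5 down to ≤0.

Answer: 4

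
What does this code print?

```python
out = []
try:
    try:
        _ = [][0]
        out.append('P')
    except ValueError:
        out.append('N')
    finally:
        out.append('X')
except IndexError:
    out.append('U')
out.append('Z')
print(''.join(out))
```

Execution trace: 'X' (inner finally) → 'U' (outer except IndexError) → 'Z' (after the try/except). Output: XUZ

Answer: XUZ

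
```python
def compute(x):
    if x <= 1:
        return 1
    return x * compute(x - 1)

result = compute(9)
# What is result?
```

compute(9) = 9 * 8 * 7 * 6 * 5 * 4 * 3 * 2 * 1 = 362880

Answer: 362880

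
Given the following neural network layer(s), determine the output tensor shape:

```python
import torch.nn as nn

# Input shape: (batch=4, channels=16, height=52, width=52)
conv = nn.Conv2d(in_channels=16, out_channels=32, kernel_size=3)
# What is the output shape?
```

Input: (4, 16, 52, 52) -> Output: (4, 32, 50, 50)

Answer: (4, 32, 50, 50)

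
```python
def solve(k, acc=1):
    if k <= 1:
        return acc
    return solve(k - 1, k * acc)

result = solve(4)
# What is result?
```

Accumulator trace (n, acc): (4, 1) -> (3, 4) -> (2, 12) -> (1, 24) -> return 24

Answer: 24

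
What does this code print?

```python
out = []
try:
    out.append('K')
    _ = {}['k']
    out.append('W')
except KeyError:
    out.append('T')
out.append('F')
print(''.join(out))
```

Execution trace: 'K' (try body) → 'T' (except KeyError) → 'F' (after the try/except). Output: KTF

Answer: KTF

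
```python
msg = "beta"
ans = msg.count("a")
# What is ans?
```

Trace:
`msg = "beta"` → msg = 'beta'
`ans = msg.count("a")` → ans = 1
So ans = 1

Answer: 1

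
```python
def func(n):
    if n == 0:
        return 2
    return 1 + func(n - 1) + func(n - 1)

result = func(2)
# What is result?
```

func(n) = 1 + 2·func(n-1), func(0)=2. Closed form: (2+1)·2^2 - 1 = 11.

Answer: 11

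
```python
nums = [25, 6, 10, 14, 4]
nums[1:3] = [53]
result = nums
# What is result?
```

Trace:
`nums = [25, 6, 10, 14, 4]` → nums = [25, 6, 10, 14, 4]
`nums[1:3] = [53]` → nums = [25, 53, 14, 4]
`result = nums` → result = [25, 53, 14, 4]
So result = [25, 53, 14, 4]

Answer: [25, 53, 14, 4]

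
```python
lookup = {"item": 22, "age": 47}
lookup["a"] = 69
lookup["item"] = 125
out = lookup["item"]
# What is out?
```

Trace:
`lookup = {"item": 22, "age": 47}` → lookup = {'item': 22, 'age': 47}
`lookup["a"] = 69` → lookup = {'item': 22, 'age': 47, 'a': 69}
`lookup["item"] = 125` → lookup = {'item': 125, 'age': 47, 'a': 69}
`out = lookup["item"]` → out = 125
So out = 125

Answer: 125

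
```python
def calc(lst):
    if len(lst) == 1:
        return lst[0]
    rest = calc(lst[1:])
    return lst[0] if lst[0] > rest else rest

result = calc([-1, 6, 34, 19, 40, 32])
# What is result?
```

Recursive max over [-1, 6, 34, 19, 40, 32] = 40

Answer: 40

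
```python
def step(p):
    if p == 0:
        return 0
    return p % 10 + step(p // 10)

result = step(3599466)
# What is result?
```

Sum of digits of 3599466: 6 + 6 + 4 + 9 + 9 + 5 + 3 = 42

Answer: 42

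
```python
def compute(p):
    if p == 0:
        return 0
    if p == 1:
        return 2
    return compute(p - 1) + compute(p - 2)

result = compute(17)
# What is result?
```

Build up from base cases: compute(0)=0, compute(1)=2, compute(2)=2, compute(3)=4, compute(4)=6, compute(5)=10, compute(6)=16, ..., compute(17)=3194

Answer: 3194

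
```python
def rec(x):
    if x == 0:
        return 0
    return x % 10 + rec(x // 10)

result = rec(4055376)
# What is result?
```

Sum of digits of 4055376: 6 + 7 + 3 + 5 + 5 + 0 + 4 = 30

Answer: 30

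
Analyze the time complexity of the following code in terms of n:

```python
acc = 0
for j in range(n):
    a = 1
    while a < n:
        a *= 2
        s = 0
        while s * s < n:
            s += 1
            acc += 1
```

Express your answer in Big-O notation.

Each loop level contributes: n × log n × √n. Multiplying the contributions gives O(n√n log n).

Answer: O(n√n log n)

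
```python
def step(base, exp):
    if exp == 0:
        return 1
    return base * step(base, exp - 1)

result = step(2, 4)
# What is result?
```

step(2, 4) = 2 * 2 * 2 * 2 = 16

Answer: 16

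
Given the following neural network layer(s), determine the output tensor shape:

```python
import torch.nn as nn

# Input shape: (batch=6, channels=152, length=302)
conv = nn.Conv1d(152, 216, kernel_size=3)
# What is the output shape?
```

Input: (6, 152, 302) -> Output: (6, 216, 300)

Answer: (6, 216, 300)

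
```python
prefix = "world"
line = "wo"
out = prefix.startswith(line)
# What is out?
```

Trace:
`prefix = "world"` → prefix = 'world'
`line = "wo"` → line = 'wo'
`out = prefix.startswith(line)` → out = True
So out = True

Answer: True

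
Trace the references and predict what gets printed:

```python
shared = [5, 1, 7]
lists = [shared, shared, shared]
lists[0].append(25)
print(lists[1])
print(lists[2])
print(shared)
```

Key concept: list of same reference.
Step by step:
`shared = [5, 1, 7]` → shared = [5, 1, 7]
`lists = [shared, shared, shared]` → lists = [[5, 1, 7], [5, 1, 7], [5, 1, 7]]
`lists[0].append(25)` → shared = [5, 1, 7, 25]; lists = [[5, 1, 7, 25], [5, 1, 7, 25], [5, 1, 7, 25]]
`print(lists[1])` → prints [5, 1, 7, 25]
`print(lists[2])` → prints [5, 1, 7, 25]
`print(shared)` → prints [5, 1, 7, 25]

Answer:
[5, 1, 7, 25]
[5, 1, 7, 25]
[5, 1, 7, 25]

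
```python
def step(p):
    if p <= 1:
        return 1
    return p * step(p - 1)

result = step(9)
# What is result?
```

step(9) = 9 * 8 * 7 * 6 * 5 * 4 * 3 * 2 * 1 = 362880

Answer: 362880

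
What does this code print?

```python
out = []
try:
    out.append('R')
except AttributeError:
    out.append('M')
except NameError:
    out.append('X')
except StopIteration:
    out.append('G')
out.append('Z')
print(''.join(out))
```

Execution trace: 'R' (try body, no exception) → 'Z' (after the try/except). Output: RZ

Answer: RZ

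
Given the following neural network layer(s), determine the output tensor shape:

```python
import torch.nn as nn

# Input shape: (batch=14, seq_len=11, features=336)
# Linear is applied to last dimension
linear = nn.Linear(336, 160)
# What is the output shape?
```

Input: (14, 11, 336) -> Output: (14, 11, 160)

Answer: (14, 11, 160)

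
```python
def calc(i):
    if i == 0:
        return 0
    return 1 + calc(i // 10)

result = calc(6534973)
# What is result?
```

Count of digits of 6534973: 7

Answer: 7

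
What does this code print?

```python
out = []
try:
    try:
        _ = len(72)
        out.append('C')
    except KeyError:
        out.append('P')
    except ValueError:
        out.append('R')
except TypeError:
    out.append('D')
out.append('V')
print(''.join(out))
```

Execution trace: 'D' (outer except TypeError) → 'V' (after the try/except). Output: DV

Answer: DV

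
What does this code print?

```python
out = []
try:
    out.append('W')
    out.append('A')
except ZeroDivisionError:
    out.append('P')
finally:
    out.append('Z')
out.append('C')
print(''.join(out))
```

Execution trace: 'W' (try body) → 'A' (try body, no exception) → 'Z' (finally) → 'C' (after the try/except). Output: WAZC

Answer: WAZC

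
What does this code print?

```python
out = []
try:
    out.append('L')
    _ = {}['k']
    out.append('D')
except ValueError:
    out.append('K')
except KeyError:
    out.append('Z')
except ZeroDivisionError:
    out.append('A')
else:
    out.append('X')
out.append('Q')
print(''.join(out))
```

Execution trace: 'L' (try body) → 'Z' (except KeyError) → 'Q' (after the try/except). Output: LZQ

Answer: LZQ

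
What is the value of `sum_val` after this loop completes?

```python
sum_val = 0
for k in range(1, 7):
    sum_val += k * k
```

Sum of squares 1² to 6² = 91
`sum_val` takes the values: 0 → 1 → 5 → 14 → 30 → 55 → 91

Answer: 91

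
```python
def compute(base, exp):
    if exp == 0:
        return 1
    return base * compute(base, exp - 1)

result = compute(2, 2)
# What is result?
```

compute(2, 2) = 2 * 2 = 4

Answer: 4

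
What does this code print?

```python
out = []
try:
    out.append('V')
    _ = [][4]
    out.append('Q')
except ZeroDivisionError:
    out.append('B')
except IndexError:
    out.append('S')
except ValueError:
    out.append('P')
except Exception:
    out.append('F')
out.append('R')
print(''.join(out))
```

Execution trace: 'V' (try body) → 'S' (except IndexError) → 'R' (after the try/except). Output: VSR

Answer: VSR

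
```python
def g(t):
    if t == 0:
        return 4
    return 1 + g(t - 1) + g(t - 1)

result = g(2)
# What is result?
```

g(t) = 1 + 2·g(t-1), g(0)=4. Closed form: (4+1)·2^2 - 1 = 19.

Answer: 19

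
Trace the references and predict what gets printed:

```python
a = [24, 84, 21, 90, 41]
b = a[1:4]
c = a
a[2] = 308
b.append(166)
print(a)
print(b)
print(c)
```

Key concept: slice vs alias.
Step by step:
`a = [24, 84, 21, 90, 41]` → a = [24, 84, 21, 90, 41]
`b = a[1:4]` → b = [84, 21, 90]
`c = a` → c = [24, 84, 21, 90, 41] (same object as a)
`a[2] = 308` → a = [24, 84, 308, 90, 41] (same object as c); c = [24, 84, 308, 90, 41] (same object as a)
`b.append(166)` → b = [84, 21, 90, 166]
`print(a)` → prints [24, 84, 308, 90, 41]
`print(b)` → prints [84, 21, 90, 166]
`print(c)` → prints [24, 84, 308, 90, 41]

Answer:
[24, 84, 308, 90, 41]
[84, 21, 90, 166]
[24, 84, 308, 90, 41]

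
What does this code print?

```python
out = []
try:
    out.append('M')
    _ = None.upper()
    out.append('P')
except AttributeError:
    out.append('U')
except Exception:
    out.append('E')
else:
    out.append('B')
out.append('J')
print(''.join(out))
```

Execution trace: 'M' (try body) → 'U' (except AttributeError) → 'J' (after the try/except). Output: MUJ

Answer: MUJ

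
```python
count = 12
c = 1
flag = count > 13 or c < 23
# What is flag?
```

Trace:
`count = 12` → count = 12
`c = 1` → c = 1
`flag = count > 13 or c < 23` → flag = True
So flag = True

Answer: True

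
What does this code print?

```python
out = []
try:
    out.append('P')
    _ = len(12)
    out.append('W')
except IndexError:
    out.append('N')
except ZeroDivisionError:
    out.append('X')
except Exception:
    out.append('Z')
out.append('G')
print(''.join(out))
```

Execution trace: 'P' (try body) → 'Z' (except Exception) → 'G' (after the try/except). Output: PZG

Answer: PZG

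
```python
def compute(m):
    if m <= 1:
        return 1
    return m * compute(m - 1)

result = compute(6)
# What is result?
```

compute(6) = 6 * 5 * 4 * 3 * 2 * 1 = 720

Answer: 720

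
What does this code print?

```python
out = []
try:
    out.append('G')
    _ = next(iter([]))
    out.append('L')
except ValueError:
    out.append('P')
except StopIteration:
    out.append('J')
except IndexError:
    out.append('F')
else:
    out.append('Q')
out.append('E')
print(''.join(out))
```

Execution trace: 'G' (try body) → 'J' (except StopIteration) → 'E' (after the try/except). Output: GJE

Answer: GJE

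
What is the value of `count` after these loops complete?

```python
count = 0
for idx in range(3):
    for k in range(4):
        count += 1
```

3 * 4 = 12
`count` takes the values: 0 → 1 → 2 → 3 → 4 → 5 → 6 → 7 → 8 → 9 → 10 → 11 → 12

Answer: 12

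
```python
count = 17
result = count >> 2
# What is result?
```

Trace:
`count = 17` → count = 17
`result = count >> 2` → result = 4
So result = 4

Answer: 4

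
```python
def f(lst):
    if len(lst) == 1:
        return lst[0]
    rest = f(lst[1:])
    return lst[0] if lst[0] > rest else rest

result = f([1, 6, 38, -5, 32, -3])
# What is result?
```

Recursive max over [1, 6, 38, -5, 32, -3] = 38

Answer: 38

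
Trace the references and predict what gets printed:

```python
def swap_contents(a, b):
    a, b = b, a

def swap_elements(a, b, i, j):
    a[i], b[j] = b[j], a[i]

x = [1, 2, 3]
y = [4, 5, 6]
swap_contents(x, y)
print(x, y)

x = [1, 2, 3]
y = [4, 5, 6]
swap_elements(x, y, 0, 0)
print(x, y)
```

Key concept: parameter rebinding vs mutation.
Step by step:
`x = [1, 2, 3]` → x = [1, 2, 3]
`y = [4, 5, 6]` → y = [4, 5, 6]
`swap_contents(x, y)` → no visible change to tracked variables
`print(x, y)` → prints [1, 2, 3] [4, 5, 6]
`x = [1, 2, 3]` → x = [1, 2, 3]
`y = [4, 5, 6]` → y = [4, 5, 6]
`swap_elements(x, y, 0, 0)` → x = [4, 2, 3]; y = [1, 5, 6]
`print(x, y)` → prints [4, 2, 3] [1, 5, 6]

Answer:
[1, 2, 3] [4, 5, 6]
[4, 2, 3] [1, 5, 6]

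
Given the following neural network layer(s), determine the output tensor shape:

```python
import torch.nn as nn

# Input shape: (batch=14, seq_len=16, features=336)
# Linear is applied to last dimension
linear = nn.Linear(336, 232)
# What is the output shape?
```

Input: (14, 16, 336) -> Output: (14, 16, 232)

Answer: (14, 16, 232)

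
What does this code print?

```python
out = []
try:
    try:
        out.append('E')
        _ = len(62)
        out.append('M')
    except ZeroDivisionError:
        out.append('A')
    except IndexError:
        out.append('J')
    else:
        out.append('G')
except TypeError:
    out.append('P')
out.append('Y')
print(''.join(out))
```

Execution trace: 'E' (inner try body) → 'P' (outer except TypeError) → 'Y' (after the try/except). Output: EPY

Answer: EPY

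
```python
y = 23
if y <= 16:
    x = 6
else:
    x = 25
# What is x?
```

Trace:
`y = 23` → y = 23
`if y <= 16: ...` → y <= 16 is False, take else branch → x = 25
So x = 25

Answer: 25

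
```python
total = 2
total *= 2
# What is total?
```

Trace:
`total = 2` → total = 2
`total *= 2` → total = 4
So total = 4

Answer: 4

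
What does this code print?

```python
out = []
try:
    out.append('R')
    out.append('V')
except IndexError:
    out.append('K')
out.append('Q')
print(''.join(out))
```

Execution trace: 'R' (try body) → 'V' (try body, no exception) → 'Q' (after the try/except). Output: RVQ

Answer: RVQ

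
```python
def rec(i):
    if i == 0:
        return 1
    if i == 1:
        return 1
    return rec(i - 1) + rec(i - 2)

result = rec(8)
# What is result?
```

Build up from base cases: rec(0)=1, rec(1)=1, rec(2)=2, rec(3)=3, rec(4)=5, rec(5)=8, rec(6)=13, ..., rec(8)=34

Answer: 34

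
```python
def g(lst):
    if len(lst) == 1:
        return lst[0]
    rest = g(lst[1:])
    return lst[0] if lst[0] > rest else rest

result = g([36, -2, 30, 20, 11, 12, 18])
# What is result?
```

Recursive max over [36, -2, 30, 20, 11, 12, 18] = 36

Answer: 36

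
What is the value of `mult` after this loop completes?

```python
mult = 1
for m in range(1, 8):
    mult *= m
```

7! = 5040
`mult` takes the values: 1 → 2 → 6 → 24 → 120 → 720 → 5040

Answer: 5040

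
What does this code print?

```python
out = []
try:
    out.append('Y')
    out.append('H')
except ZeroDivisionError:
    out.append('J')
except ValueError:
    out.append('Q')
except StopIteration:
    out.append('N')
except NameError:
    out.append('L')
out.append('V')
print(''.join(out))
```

Execution trace: 'Y' (try body) → 'H' (try body, no exception) → 'V' (after the try/except). Output: YHV

Answer: YHV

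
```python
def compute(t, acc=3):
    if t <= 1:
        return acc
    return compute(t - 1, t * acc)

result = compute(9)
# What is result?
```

Accumulator trace (n, acc): (9, 3) -> (8, 27) -> (7, 216) -> (6, 1512) -> (5, 9072) -> (4, 45360) -> (3, 181440) -> (2, 544320) -> (1, 1088640) -> return 1088640

Answer: 1088640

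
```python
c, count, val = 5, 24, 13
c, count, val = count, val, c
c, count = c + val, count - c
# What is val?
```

Trace:
`c, count, val = 5, 24, 13` → c = 5; count = 24; val = 13
`c, count, val = count, val, c` → c = 24; count = 13; val = 5
`c, count = c + val, count - c` → c = 29; count = -11
So val = 5

Answer: 5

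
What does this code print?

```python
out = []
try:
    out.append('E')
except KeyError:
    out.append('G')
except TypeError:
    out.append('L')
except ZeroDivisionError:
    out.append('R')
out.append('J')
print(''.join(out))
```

Execution trace: 'E' (try body, no exception) → 'J' (after the try/except). Output: EJ

Answer: EJ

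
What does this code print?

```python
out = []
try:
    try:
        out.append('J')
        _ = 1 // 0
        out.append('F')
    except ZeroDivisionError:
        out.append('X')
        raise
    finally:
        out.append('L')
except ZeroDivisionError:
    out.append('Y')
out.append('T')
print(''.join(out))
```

Execution trace: 'J' (try body) → 'X' (except ZeroDivisionError) → 'L' (finally) → 'Y' (outer except ZeroDivisionError) → 'T' (after the try/except). Output: JXLYT

Answer: JXLYT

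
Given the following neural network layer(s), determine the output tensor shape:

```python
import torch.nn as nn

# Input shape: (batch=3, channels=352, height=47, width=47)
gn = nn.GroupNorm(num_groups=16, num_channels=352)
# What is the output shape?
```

Input: (3, 352, 47, 47) -> Output: (3, 352, 47, 47)

Answer: (3, 352, 47, 47)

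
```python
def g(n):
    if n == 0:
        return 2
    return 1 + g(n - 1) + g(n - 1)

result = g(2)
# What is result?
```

g(n) = 1 + 2·g(n-1), g(0)=2. Closed form: (2+1)·2^2 - 1 = 11.

Answer: 11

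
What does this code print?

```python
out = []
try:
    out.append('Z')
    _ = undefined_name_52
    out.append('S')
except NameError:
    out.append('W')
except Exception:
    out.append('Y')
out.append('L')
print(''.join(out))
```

Execution trace: 'Z' (try body) → 'W' (except NameError) → 'L' (after the try/except). Output: ZWL

Answer: ZWL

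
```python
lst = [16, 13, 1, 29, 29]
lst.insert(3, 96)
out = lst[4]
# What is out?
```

Trace:
`lst = [16, 13, 1, 29, 29]` → lst = [16, 13, 1, 29, 29]
`lst.insert(3, 96)` → lst = [16, 13, 1, 96, 29, 29]
`out = lst[4]` → out = 29
So out = 29

Answer: 29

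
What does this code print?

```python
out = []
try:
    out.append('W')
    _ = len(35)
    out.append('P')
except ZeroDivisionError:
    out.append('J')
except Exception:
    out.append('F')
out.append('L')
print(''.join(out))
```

Execution trace: 'W' (try body) → 'F' (except Exception) → 'L' (after the try/except). Output: WFL

Answer: WFL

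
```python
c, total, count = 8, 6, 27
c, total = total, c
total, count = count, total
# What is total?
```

Trace:
`c, total, count = 8, 6, 27` → c = 8; total = 6; count = 27
`c, total = total, c` → c = 6; total = 8
`total, count = count, total` → total = 27; count = 8
So total = 27

Answer: 27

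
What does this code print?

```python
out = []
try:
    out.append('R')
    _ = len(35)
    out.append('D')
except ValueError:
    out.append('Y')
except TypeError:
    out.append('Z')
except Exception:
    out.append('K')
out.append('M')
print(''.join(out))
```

Execution trace: 'R' (try body) → 'Z' (except TypeError) → 'M' (after the try/except). Output: RZM

Answer: RZM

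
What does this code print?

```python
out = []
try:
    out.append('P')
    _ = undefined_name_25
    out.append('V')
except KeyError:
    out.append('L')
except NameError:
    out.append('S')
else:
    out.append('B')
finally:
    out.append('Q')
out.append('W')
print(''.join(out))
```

Execution trace: 'P' (try body) → 'S' (except NameError) → 'Q' (finally) → 'W' (after the try/except). Output: PSQW

Answer: PSQW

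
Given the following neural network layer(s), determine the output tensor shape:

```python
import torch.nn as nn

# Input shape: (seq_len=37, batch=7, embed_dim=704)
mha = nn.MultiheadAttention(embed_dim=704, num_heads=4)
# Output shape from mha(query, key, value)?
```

Input: (37, 7, 704) -> Output: (37, 7, 704)

Answer: (37, 7, 704)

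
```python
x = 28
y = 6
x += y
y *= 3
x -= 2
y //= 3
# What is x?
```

Trace:
`x = 28` → x = 28
`y = 6` → y = 6
`x += y` → x = 34
`y *= 3` → y = 18
`x -= 2` → x = 32
`y //= 3` → y = 6
So x = 32

Answer: 32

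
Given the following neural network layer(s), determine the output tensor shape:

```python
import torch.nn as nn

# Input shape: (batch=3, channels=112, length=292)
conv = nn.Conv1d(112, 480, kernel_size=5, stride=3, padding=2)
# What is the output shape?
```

Input: (3, 112, 292) -> Output: (3, 480, 98)

Answer: (3, 480, 98)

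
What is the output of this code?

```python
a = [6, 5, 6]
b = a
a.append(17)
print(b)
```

Key concept: basic list aliasing.
Step by step:
`a = [6, 5, 6]` → a = [6, 5, 6]
`b = a` → b = [6, 5, 6] (same object as a)
`a.append(17)` → a = [6, 5, 6, 17] (same object as b); b = [6, 5, 6, 17] (same object as a)
`print(b)` → prints [6, 5, 6, 17]

Answer: [6, 5, 6, 17]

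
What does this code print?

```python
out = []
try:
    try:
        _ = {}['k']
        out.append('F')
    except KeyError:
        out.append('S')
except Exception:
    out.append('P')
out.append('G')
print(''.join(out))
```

Execution trace: 'S' (inner except KeyError) → 'G' (after the try/except). Output: SG

Answer: SG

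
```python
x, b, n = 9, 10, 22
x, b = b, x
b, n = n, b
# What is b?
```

Trace:
`x, b, n = 9, 10, 22` → x = 9; b = 10; n = 22
`x, b = b, x` → x = 10; b = 9
`b, n = n, b` → b = 22; n = 9
So b = 22

Answer: 22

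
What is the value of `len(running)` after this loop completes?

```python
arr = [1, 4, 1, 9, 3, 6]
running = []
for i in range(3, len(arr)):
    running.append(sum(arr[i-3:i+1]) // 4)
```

Number of 4-element averages
`running` takes the values: [] → [3] → [3, 4] → [3, 4, 4]
So `len(running)` = 3

Answer: 3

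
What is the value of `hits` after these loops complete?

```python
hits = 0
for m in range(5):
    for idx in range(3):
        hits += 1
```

5 * 3 = 15
`hits` takes the values: 0 → 1 → 2 → 3 → 4 → 5 → 6 → 7 → 8 → 9 → 10 → 11 → 12 → 13 → 14 → 15

Answer: 15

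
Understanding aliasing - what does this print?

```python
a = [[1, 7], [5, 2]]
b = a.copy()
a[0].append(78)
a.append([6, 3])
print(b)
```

Key concept: shallow copy with nested lists.
Step by step:
`a = [[1, 7], [5, 2]]` → a = [[1, 7], [5, 2]]
`b = a.copy()` → b = [[1, 7], [5, 2]]
`a[0].append(78)` → a = [[1, 7, 78], [5, 2]]; b = [[1, 7, 78], [5, 2]]
`a.append([6, 3])` → a = [[1, 7, 78], [5, 2], [6, 3]]
`print(b)` → prints [[1, 7, 78], [5, 2]]

Answer: [[1, 7, 78], [5, 2]]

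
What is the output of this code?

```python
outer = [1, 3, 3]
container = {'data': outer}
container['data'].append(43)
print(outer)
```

Key concept: dict holds reference to list.
Step by step:
`outer = [1, 3, 3]` → outer = [1, 3, 3]
`container = {'data': outer}` → container = {'data': [1, 3, 3]}
`container['data'].append(43)` → outer = [1, 3, 3, 43]; container = {'data': [1, 3, 3, 43]}
`print(outer)` → prints [1, 3, 3, 43]

Answer: [1, 3, 3, 43]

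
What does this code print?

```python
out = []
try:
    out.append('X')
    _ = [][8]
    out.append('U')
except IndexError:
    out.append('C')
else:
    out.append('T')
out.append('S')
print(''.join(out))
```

Execution trace: 'X' (try body) → 'C' (except IndexError) → 'S' (after the try/except). Output: XCS

Answer: XCS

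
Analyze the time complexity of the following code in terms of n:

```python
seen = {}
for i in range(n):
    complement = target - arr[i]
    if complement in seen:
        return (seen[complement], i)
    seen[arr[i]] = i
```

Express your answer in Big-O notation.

This is Two sum with hash map. Time complexity: O(n).

Answer: O(n)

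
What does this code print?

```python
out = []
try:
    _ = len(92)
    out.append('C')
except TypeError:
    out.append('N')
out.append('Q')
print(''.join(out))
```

Execution trace: 'N' (except TypeError) → 'Q' (after the try/except). Output: NQ

Answer: NQ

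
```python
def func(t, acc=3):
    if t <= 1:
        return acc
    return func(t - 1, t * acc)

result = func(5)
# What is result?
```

Accumulator trace (n, acc): (5, 3) -> (4, 15) -> (3, 60) -> (2, 180) -> (1, 360) -> return 360

Answer: 360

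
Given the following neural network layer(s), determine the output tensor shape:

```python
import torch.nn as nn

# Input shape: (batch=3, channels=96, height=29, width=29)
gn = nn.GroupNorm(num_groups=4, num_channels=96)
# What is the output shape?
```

Input: (3, 96, 29, 29) -> Output: (3, 96, 29, 29)

Answer: (3, 96, 29, 29)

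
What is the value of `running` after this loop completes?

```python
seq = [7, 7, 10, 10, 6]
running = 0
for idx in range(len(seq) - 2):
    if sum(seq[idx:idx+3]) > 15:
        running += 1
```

Count windows with sum > 15
`running` takes the values: 0 → 1 → 2 → 3

Answer: 3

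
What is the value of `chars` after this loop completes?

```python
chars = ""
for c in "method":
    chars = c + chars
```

Reverse 'method'
`chars` takes the values: "" → "m" → "em" → "tem" → "htem" → "ohtem" → "dohtem"

Answer: "dohtem"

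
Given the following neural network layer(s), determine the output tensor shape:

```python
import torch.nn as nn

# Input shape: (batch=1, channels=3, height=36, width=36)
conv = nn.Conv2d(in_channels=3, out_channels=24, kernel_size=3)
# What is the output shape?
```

Input: (1, 3, 36, 36) -> Output: (1, 24, 34, 34)

Answer: (1, 24, 34, 34)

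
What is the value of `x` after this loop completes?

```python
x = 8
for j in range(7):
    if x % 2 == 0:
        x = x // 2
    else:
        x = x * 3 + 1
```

Collatz-style transformation from 8
`x` takes the values: 8 → 4 → 2 → 1 → 4 → 2 → 1 → 4

Answer: 4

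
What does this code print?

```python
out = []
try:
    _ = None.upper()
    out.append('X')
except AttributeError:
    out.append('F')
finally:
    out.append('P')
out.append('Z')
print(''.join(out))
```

Execution trace: 'F' (except AttributeError) → 'P' (finally) → 'Z' (after the try/except). Output: FPZ

Answer: FPZ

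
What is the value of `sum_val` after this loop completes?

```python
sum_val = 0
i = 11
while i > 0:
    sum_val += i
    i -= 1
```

Sum 11 down to 1
`sum_val` takes the values: 0 → 11 → 21 → 30 → 38 → 45 → 51 → 56 → 60 → 63 → 65 → 66

Answer: 66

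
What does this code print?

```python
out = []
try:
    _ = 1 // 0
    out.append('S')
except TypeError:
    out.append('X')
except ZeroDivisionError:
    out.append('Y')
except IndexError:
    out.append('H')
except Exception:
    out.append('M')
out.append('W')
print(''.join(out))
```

Execution trace: 'Y' (except ZeroDivisionError) → 'W' (after the try/except). Output: YW

Answer: YW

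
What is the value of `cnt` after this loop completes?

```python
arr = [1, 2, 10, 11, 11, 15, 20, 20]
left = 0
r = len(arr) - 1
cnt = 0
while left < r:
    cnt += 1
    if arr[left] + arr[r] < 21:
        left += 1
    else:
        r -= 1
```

Steps to find pair summing to 21
`cnt` takes the values: 0 → 1 → 2 → 3 → 4 → 5 → 6 → 7

Answer: 7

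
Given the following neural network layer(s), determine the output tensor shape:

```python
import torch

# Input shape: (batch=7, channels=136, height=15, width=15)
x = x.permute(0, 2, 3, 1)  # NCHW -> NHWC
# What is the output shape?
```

Input: (7, 136, 15, 15) -> Output: (7, 15, 15, 136)

Answer: (7, 15, 15, 136)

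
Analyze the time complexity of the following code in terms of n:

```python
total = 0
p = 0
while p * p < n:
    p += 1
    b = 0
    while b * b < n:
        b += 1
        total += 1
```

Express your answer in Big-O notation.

Each loop level contributes: √n × √n. Multiplying the contributions gives O(n).

Answer: O(n)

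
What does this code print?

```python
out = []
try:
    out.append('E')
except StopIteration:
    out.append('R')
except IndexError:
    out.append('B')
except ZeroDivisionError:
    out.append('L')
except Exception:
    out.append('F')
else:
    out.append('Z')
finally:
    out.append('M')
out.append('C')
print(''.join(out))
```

Execution trace: 'E' (try body, no exception) → 'Z' (else) → 'M' (finally) → 'C' (after the try/except). Output: EZMC

Answer: EZMC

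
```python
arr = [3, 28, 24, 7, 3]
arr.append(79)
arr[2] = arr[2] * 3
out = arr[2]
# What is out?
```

Trace:
`arr = [3, 28, 24, 7, 3]` → arr = [3, 28, 24, 7, 3]
`arr.append(79)` → arr = [3, 28, 24, 7, 3, 79]
`arr[2] = arr[2] * 3` → arr = [3, 28, 72, 7, 3, 79]
`out = arr[2]` → out = 72
So out = 72

Answer: 72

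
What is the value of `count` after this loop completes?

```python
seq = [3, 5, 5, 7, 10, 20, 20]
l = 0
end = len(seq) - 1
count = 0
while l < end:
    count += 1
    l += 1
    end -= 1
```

Iterations until pointers meet (list length 7)
`count` takes the values: 0 → 1 → 2 → 3

Answer: 3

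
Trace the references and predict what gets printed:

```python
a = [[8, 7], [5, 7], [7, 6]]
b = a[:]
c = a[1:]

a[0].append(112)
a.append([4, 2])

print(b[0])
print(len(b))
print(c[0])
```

Key concept: slice with nested mutation.
Step by step:
`a = [[8, 7], [5, 7], [7, 6]]` → a = [[8, 7], [5, 7], [7, 6]]
`b = a[:]` → b = [[8, 7], [5, 7], [7, 6]]
`c = a[1:]` → c = [[5, 7], [7, 6]]
`a[0].append(112)` → a = [[8, 7, 112], [5, 7], [7, 6]]; b = [[8, 7, 112], [5, 7], [7, 6]]
`a.append([4, 2])` → a = [[8, 7, 112], [5, 7], [7, 6], [4, 2]]
`print(b[0])` → prints [8, 7, 112]
`print(len(b))` → prints 3
`print(c[0])` → prints [5, 7]

Answer:
[8, 7, 112]
3
[5, 7]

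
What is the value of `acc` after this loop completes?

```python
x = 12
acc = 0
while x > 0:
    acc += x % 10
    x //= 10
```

Sum digits of 12
`acc` takes the values: 0 → 2 → 3

Answer: 3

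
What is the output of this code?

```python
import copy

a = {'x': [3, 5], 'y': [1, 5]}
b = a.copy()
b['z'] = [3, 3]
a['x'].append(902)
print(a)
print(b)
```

Key concept: shallow copy of dict with mutable values.
Step by step:
`a = {'x': [3, 5], 'y': [1, 5]}` → a = {'x': [3, 5], 'y': [1, 5]}
`b = a.copy()` → b = {'x': [3, 5], 'y': [1, 5]}
`b['z'] = [3, 3]` → b = {'x': [3, 5], 'y': [1, 5], 'z': [3, 3]}
`a['x'].append(902)` → a = {'x': [3, 5, 902], 'y': [1, 5]}; b = {'x': [3, 5, 902], 'y': [1, 5], 'z': [3, 3]}
`print(a)` → prints {'x': [3, 5, 902], 'y': [1, 5]}
`print(b)` → prints {'x': [3, 5, 902], 'y': [1, 5], 'z': [3, 3]}

Answer:
{'x': [3, 5, 902], 'y': [1, 5]}
{'x': [3, 5, 902], 'y': [1, 5], 'z': [3, 3]}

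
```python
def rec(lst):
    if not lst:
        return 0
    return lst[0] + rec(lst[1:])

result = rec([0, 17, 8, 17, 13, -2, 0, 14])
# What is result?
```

0 + 17 + 8 + 17 + 13 + (-2) + 0 + 14 + 0 = 67

Answer: 67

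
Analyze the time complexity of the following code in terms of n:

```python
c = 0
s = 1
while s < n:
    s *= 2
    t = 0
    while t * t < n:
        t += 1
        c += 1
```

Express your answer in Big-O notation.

Each loop level contributes: log n × √n. Multiplying the contributions gives O(√n log n).

Answer: O(√n log n)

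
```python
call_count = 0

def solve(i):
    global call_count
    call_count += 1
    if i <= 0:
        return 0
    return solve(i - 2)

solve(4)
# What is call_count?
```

Linear recursion stepping by 2: 3 calls from i=4 down to ≤0.

Answer: 3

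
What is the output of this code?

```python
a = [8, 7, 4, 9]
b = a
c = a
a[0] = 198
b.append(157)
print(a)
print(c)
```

Key concept: multiple aliases.
Step by step:
`a = [8, 7, 4, 9]` → a = [8, 7, 4, 9]
`b = a` → b = [8, 7, 4, 9] (same object as a)
`c = a` → c = [8, 7, 4, 9] (same object as a, b)
`a[0] = 198` → a = [198, 7, 4, 9] (same object as b, c); b = [198, 7, 4, 9] (same object as a, c); c = [198, 7, 4, 9] (same object as a, b)
`b.append(157)` → a = [198, 7, 4, 9, 157] (same object as b, c); b = [198, 7, 4, 9, 157] (same object as a, c); c = [198, 7, 4, 9, 157] (same object as a, b)
`print(a)` → prints [198, 7, 4, 9, 157]
`print(c)` → prints [198, 7, 4, 9, 157]

Answer:
[198, 7, 4, 9, 157]
[198, 7, 4, 9, 157]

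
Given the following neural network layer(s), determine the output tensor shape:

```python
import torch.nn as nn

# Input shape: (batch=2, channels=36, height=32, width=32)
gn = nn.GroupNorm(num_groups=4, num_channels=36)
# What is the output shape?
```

Input: (2, 36, 32, 32) -> Output: (2, 36, 32, 32)

Answer: (2, 36, 32, 32)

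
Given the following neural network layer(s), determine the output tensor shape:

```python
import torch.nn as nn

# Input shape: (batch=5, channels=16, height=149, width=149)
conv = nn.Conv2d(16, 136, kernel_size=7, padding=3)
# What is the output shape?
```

Input: (5, 16, 149, 149) -> Output: (5, 136, 149, 149)

Answer: (5, 136, 149, 149)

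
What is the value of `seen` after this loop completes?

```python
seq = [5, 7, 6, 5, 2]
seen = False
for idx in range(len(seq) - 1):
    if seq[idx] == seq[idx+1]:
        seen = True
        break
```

Check consecutive duplicates in [5, 7, 6, 5, 2]
`seen` takes the values: False

Answer: False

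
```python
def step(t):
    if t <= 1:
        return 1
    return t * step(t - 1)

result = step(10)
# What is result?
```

step(10) = 10 * 9 * 8 * 7 * 6 * 5 * 4 * 3 * 2 * 1 = 3628800

Answer: 3628800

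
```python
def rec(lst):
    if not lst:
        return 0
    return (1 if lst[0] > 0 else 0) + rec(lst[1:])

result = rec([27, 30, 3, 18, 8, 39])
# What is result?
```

Count of positive elements in [27, 30, 3, 18, 8, 39] = 6

Answer: 6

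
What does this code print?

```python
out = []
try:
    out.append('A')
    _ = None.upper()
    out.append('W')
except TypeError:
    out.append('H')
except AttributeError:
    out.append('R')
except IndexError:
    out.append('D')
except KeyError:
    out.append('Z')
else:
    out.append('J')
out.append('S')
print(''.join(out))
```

Execution trace: 'A' (try body) → 'R' (except AttributeError) → 'S' (after the try/except). Output: ARS

Answer: ARS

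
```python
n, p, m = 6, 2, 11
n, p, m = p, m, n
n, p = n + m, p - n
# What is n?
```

Trace:
`n, p, m = 6, 2, 11` → n = 6; p = 2; m = 11
`n, p, m = p, m, n` → n = 2; p = 11; m = 6
`n, p = n + m, p - n` → n = 8; p = 9
So n = 8

Answer: 8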